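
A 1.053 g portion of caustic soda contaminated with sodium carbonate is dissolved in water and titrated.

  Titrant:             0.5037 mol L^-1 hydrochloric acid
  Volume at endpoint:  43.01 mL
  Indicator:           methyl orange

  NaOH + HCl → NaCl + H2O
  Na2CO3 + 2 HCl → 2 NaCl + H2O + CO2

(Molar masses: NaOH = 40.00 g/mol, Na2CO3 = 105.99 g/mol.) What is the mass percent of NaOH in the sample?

27.80 %

n(HCl) = 0.04301 × 0.5037 = 0.02166 mol
Let x = n(NaOH), y = n(Na2CO3).
Titrant: 1x + 2y = 0.02166;  mass: 40.00x + 105.99y = 1.053
Solving, x = 7.318 × 10^-3 mol, y = 7.173 × 10^-3 mol
mass of NaOH = 7.318 × 10^-3 × 40.00 = 0.2927 g
% NaOH = 0.2927 / 1.053 × 100 = 27.80 %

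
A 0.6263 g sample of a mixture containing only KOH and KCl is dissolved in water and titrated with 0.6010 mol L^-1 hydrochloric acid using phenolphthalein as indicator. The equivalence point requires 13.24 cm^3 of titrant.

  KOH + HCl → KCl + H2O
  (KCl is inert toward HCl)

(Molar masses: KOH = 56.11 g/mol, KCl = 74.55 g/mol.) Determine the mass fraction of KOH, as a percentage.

n(HCl) = 0.01324 × 0.6010 = 7.957 × 10^-3 mol
Let x = n(KOH), y = n(KCl).
Titrant: 1x = 7.957 × 10^-3;  mass: 56.11x + 74.55y = 0.6263
Solving, x = 7.957 × 10^-3 mol, y = 2.412 × 10^-3 mol
mass of KOH = 7.957 × 10^-3 × 56.11 = 0.4465 g
% KOH = 0.4465 / 0.6263 × 100 = 71.29 %

71.29 %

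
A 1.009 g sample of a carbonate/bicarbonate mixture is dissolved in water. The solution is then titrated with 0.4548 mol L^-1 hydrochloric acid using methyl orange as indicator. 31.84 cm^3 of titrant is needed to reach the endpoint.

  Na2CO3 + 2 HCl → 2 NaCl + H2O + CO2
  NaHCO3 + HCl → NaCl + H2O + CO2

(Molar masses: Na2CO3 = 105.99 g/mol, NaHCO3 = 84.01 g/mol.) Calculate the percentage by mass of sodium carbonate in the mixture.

35.14 %

n(HCl) = 0.03184 × 0.4548 = 0.01448 mol
Let x = n(Na2CO3), y = n(NaHCO3).
Titrant: 2x + 1y = 0.01448;  mass: 105.99x + 84.01y = 1.009
Solving, x = 3.346 × 10^-3 mol, y = 7.789 × 10^-3 mol
mass of Na2CO3 = 3.346 × 10^-3 × 105.99 = 0.3546 g
% Na2CO3 = 0.3546 / 1.009 × 100 = 35.14 %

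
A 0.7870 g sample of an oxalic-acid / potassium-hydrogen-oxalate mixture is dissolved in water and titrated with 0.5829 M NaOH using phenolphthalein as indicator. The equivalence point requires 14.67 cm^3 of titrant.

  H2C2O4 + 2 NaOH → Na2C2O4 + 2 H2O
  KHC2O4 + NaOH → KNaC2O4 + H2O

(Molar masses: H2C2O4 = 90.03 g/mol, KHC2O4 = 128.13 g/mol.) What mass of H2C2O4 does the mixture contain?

n(NaOH) = 0.01467 × 0.5829 = 8.551 × 10^-3 mol
Let x = n(H2C2O4), y = n(KHC2O4).
Titrant: 2x + 1y = 8.551 × 10^-3;  mass: 90.03x + 128.13y = 0.7870
Solving, x = 1.857 × 10^-3 mol, y = 4.838 × 10^-3 mol
mass of H2C2O4 = 1.857 × 10^-3 × 90.03 = 0.1672 g

0.1672 g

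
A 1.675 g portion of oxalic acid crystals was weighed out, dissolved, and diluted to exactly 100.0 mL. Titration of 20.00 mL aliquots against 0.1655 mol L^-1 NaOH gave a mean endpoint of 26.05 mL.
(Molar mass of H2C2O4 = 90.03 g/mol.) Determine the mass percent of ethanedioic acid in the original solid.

57.93 %

H2C2O4 + 2 NaOH → Na2C2O4 + 2 H2O
n(NaOH) per titration = 0.02605 × 0.1655 = 4.311 × 10^-3 mol
From the 1:2 ratio, n(H2C2O4) in each aliquot = 1/2 × 4.311 × 10^-3 = 2.156 × 10^-3 mol
n(H2C2O4) in the whole flask = 2.156 × 10^-3 × 100.0/20.00 = 0.01078 mol
mass of H2C2O4 = 0.01078 × 90.03 = 0.9704 g
% H2C2O4 = 0.9704 / 1.675 × 100 = 57.93 %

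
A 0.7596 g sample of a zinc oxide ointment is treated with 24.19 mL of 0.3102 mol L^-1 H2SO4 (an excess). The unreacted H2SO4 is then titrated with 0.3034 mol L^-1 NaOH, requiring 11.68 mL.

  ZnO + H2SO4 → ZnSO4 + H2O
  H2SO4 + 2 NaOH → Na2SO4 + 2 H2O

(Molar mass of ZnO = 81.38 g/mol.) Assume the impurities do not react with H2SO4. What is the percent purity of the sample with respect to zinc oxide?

n(H2SO4) added = 0.02419 × 0.3102 = 7.504 × 10^-3 mol
n(NaOH) used in back-titration = 0.01168 × 0.3034 = 3.544 × 10^-3 mol
From the 1:2 ratio, n(H2SO4) left over = 1/2 × 3.544 × 10^-3 = 1.772 × 10^-3 mol
n(H2SO4) consumed by analyte = 7.504 × 10^-3 − 1.772 × 10^-3 = 5.732 × 10^-3 mol
n(ZnO) = 5.732 × 10^-3 mol (1:1 ratio)
mass of ZnO = 5.732 × 10^-3 × 81.38 = 0.4665 g
% ZnO = 0.4665 / 0.7596 × 100 = 61.41 %

61.41 %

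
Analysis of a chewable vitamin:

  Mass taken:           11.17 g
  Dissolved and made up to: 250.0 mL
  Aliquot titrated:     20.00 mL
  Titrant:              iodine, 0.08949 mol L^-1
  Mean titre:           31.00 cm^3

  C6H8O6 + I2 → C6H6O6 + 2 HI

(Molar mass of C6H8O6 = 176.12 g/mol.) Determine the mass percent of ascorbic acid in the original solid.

54.68 %

n(I2) per titration = 0.03100 × 0.08949 = 2.774 × 10^-3 mol
n(C6H8O6) in each aliquot = 2.774 × 10^-3 mol (1:1 ratio)
n(C6H8O6) in the whole flask = 2.774 × 10^-3 × 250.0/20.00 = 0.03468 mol
mass of C6H8O6 = 0.03468 × 176.12 = 6.107 g
% C6H8O6 = 6.107 / 11.17 × 100 = 54.68 %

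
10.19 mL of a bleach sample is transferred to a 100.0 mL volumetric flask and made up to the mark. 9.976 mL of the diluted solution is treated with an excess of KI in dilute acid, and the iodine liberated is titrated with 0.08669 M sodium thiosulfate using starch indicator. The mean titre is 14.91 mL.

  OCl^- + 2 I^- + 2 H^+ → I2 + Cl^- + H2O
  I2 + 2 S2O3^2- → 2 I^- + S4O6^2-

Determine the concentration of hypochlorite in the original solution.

n(S2O3^2-) = 0.01491 × 0.08669 = 1.293 × 10^-3 mol
n(I2) = n(S2O3^2-)/2 = 6.463 × 10^-4 mol
n(OCl^-) in the aliquot = 6.463 × 10^-4 mol (1:1 ratio)
[OCl^-]_dilute = 6.463 × 10^-4 / 0.009976 = 0.06478 mol/L
[OCl^-]_original = 0.06478 × 100.0/10.19 = 0.6357 mol/L

0.6357 M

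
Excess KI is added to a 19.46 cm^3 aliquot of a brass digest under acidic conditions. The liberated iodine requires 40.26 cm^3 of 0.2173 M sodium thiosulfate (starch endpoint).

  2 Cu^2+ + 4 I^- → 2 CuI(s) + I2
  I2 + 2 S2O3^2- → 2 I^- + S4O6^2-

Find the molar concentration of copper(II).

n(S2O3^2-) = 0.04026 × 0.2173 = 8.748 × 10^-3 mol
n(I2) = n(S2O3^2-)/2 = 4.374 × 10^-3 mol
From the 2:1 ratio, n(Cu2+) in the aliquot = 2/1 × 4.374 × 10^-3 = 8.748 × 10^-3 mol
[Cu2+] = 8.748 × 10^-3 / 0.01946 = 0.4496 mol/L

0.4496 M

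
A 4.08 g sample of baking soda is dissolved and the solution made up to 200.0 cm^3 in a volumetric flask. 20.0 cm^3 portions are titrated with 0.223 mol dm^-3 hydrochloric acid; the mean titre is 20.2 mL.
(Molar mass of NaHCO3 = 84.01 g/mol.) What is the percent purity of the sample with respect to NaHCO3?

92.8 %

NaHCO3 + HCl → NaCl + H2O + CO2
n(HCl) per titration = 0.0202 × 0.223 = 4.50 × 10^-3 mol
n(NaHCO3) in each aliquot = 4.50 × 10^-3 mol (1:1 ratio)
n(NaHCO3) in the whole flask = 4.50 × 10^-3 × 200.0/20.0 = 0.0450 mol
mass of NaHCO3 = 0.0450 × 84.01 = 3.78 g
% NaHCO3 = 3.78 / 4.08 × 100 = 92.8 %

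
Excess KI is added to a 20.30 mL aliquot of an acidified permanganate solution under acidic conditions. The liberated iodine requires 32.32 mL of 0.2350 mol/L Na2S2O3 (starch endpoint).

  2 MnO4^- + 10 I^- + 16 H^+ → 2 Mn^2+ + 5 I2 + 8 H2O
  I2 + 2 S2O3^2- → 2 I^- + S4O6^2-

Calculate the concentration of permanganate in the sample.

0.07483 mol/L

n(S2O3^2-) = 0.03232 × 0.2350 = 7.595 × 10^-3 mol
n(I2) = n(S2O3^2-)/2 = 3.798 × 10^-3 mol
From the 2:5 ratio, n(MnO4^-) in the aliquot = 2/5 × 3.798 × 10^-3 = 1.519 × 10^-3 mol
[MnO4^-] = 1.519 × 10^-3 / 0.02030 = 0.07483 mol/L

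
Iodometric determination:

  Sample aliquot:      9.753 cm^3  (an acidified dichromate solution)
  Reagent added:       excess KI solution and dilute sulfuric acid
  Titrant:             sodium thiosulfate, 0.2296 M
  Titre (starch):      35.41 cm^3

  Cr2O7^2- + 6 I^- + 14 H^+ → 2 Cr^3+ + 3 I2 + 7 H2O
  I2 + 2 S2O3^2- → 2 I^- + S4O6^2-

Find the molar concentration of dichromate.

0.1389 M

n(S2O3^2-) = 0.03541 × 0.2296 = 8.130 × 10^-3 mol
n(I2) = n(S2O3^2-)/2 = 4.065 × 10^-3 mol
From the 1:3 ratio, n(Cr2O7^2-) in the aliquot = 1/3 × 4.065 × 10^-3 = 1.355 × 10^-3 mol
[Cr2O7^2-] = 1.355 × 10^-3 / 0.009753 = 0.1389 mol/L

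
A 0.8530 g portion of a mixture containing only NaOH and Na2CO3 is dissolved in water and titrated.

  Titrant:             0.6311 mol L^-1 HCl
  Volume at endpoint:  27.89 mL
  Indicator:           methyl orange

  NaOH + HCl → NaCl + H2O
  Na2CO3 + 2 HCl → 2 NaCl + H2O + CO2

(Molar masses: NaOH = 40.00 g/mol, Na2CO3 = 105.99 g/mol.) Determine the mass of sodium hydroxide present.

0.2456 g

n(HCl) = 0.02789 × 0.6311 = 0.01760 mol
Let x = n(NaOH), y = n(Na2CO3).
Titrant: 1x + 2y = 0.01760;  mass: 40.00x + 105.99y = 0.8530
Solving, x = 6.140 × 10^-3 mol, y = 5.731 × 10^-3 mol
mass of NaOH = 6.140 × 10^-3 × 40.00 = 0.2456 g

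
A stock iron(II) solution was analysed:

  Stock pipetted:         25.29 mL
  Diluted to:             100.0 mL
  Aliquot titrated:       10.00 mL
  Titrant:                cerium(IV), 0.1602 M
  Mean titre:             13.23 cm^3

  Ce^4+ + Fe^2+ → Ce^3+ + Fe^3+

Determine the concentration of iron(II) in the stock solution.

n(Ce4+) = 0.01323 × 0.1602 = 2.119 × 10^-3 mol
n(Fe2+) in the aliquot = 2.119 × 10^-3 mol (1:1 ratio)
[Fe2+]_dilute = 2.119 × 10^-3 / 0.01000 = 0.2119 mol/L
Dilution factor = 100.0 / 25.29 = 3.954
[Fe2+]_stock = 0.2119 × 3.954 = 0.8381 mol/L

0.8381 M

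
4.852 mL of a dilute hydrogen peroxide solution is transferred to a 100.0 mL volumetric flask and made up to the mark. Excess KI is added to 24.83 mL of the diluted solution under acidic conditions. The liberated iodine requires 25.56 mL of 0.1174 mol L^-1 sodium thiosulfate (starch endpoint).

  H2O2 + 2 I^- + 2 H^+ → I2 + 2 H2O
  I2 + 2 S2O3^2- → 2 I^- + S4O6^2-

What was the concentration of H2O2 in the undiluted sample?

n(S2O3^2-) = 0.02556 × 0.1174 = 3.001 × 10^-3 mol
n(I2) = n(S2O3^2-)/2 = 1.500 × 10^-3 mol
n(H2O2) in the aliquot = 1.500 × 10^-3 mol (1:1 ratio)
[H2O2]_dilute = 1.500 × 10^-3 / 0.02483 = 0.06043 mol/L
[H2O2]_original = 0.06043 × 100.0/4.852 = 1.245 mol/L

1.245 mol/L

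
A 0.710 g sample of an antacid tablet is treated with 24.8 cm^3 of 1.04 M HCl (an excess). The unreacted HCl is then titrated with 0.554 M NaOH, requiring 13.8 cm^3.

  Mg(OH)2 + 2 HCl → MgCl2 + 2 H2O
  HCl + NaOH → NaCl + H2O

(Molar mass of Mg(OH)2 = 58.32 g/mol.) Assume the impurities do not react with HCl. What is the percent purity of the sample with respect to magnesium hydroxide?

n(HCl) added = 0.0248 × 1.04 = 0.0258 mol
n(NaOH) used in back-titration = 0.0138 × 0.554 = 7.65 × 10^-3 mol
n(HCl) left over = 7.65 × 10^-3 mol (1:1 ratio)
n(HCl) consumed by analyte = 0.0258 − 7.65 × 10^-3 = 0.0181 mol
From the 1:2 ratio, n(Mg(OH)2) = 1/2 × 0.0181 = 9.07 × 10^-3 mol
mass of Mg(OH)2 = 9.07 × 10^-3 × 58.32 = 0.529 g
% Mg(OH)2 = 0.529 / 0.710 × 100 = 74.5 %

74.5 %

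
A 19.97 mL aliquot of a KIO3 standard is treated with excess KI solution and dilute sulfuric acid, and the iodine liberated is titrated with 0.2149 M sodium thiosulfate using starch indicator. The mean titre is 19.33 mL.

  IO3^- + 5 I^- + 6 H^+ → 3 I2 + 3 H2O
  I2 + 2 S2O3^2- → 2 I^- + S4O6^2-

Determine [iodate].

0.03467 M

n(S2O3^2-) = 0.01933 × 0.2149 = 4.154 × 10^-3 mol
n(I2) = n(S2O3^2-)/2 = 2.077 × 10^-3 mol
From the 1:3 ratio, n(IO3^-) in the aliquot = 1/3 × 2.077 × 10^-3 = 6.923 × 10^-4 mol
[IO3^-] = 6.923 × 10^-4 / 0.01997 = 0.03467 mol/L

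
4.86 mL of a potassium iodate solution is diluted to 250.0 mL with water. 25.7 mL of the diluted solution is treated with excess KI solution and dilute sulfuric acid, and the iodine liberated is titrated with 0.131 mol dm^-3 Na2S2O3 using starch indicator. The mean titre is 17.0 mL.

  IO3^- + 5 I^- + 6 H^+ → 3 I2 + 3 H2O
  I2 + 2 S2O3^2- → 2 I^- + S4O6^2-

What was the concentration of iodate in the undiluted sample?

n(S2O3^2-) = 0.0170 × 0.131 = 2.23 × 10^-3 mol
n(I2) = n(S2O3^2-)/2 = 1.11 × 10^-3 mol
From the 1:3 ratio, n(IO3^-) in the aliquot = 1/3 × 1.11 × 10^-3 = 3.71 × 10^-4 mol
[IO3^-]_dilute = 3.71 × 10^-4 / 0.0257 = 0.0144 mol/L
[IO3^-]_original = 0.0144 × 250.0/4.86 = 0.743 mol/L

0.743 mol/L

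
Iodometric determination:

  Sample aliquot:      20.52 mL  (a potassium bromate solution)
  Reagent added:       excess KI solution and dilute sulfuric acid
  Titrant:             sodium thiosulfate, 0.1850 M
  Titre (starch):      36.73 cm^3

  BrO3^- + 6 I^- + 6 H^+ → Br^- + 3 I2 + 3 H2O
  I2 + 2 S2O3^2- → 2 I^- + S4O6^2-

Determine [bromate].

0.05519 M

n(S2O3^2-) = 0.03673 × 0.1850 = 6.795 × 10^-3 mol
n(I2) = n(S2O3^2-)/2 = 3.398 × 10^-3 mol
From the 1:3 ratio, n(BrO3^-) in the aliquot = 1/3 × 3.398 × 10^-3 = 1.133 × 10^-3 mol
[BrO3^-] = 1.133 × 10^-3 / 0.02052 = 0.05519 mol/L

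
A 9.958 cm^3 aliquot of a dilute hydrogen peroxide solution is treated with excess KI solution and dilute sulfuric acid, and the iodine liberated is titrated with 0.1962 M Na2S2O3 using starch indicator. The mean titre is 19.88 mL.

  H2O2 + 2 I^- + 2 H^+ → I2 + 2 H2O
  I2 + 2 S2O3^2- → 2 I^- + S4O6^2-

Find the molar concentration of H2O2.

n(S2O3^2-) = 0.01988 × 0.1962 = 3.900 × 10^-3 mol
n(I2) = n(S2O3^2-)/2 = 1.950 × 10^-3 mol
n(H2O2) in the aliquot = 1.950 × 10^-3 mol (1:1 ratio)
[H2O2] = 1.950 × 10^-3 / 0.009958 = 0.1958 mol/L

0.1958 M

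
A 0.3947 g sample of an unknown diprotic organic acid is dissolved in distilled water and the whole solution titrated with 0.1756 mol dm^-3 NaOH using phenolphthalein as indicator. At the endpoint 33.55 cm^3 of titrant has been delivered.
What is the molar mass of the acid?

134.0 g/mol

n(NaOH) = 0.03355 L × 0.1756 mol/L = 5.891 × 10^-3 mol
From the 1:2 ratio, n(H2A) = 1/2 × 5.891 × 10^-3 = 2.946 × 10^-3 mol
M = m / n = 0.3947 g / 2.946 × 10^-3 mol = 134.0 g/mol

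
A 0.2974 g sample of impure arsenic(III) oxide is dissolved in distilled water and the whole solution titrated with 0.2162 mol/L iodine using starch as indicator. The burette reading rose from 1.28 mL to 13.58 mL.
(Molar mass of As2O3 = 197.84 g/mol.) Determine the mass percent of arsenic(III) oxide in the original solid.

88.45 %

As2O3 + 2 I2 + 2 H2O → As2O5 + 4 HI
n(I2) = 0.01230 L × 0.2162 mol/L = 2.659 × 10^-3 mol
From the 1:2 ratio, n(As2O3) = 1/2 × 2.659 × 10^-3 = 1.330 × 10^-3 mol
mass of As2O3 = 1.330 × 10^-3 × 197.84 g/mol = 0.2631 g
% As2O3 = 0.2631 / 0.2974 × 100 = 88.45 %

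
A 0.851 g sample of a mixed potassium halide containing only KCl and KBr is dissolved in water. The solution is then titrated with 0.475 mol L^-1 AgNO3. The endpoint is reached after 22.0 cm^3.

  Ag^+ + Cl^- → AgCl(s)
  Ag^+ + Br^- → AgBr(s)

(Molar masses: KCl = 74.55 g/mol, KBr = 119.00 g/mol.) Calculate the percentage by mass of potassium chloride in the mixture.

n(AgNO3) = 0.0220 × 0.475 = 0.0104 mol
Let x = n(KCl), y = n(KBr).
Titrant: 1x + 1y = 0.0104;  mass: 74.55x + 119.00y = 0.851
Solving, x = 8.83 × 10^-3 mol, y = 1.62 × 10^-3 mol
mass of KCl = 8.83 × 10^-3 × 74.55 = 0.658 g
% KCl = 0.658 / 0.851 × 100 = 77.4 %

77.4 %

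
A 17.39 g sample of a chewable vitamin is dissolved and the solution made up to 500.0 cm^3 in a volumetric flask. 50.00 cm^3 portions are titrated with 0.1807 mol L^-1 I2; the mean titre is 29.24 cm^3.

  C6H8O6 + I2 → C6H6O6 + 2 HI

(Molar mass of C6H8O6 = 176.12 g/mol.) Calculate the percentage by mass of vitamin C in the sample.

n(I2) per titration = 0.02924 × 0.1807 = 5.284 × 10^-3 mol
n(C6H8O6) in each aliquot = 5.284 × 10^-3 mol (1:1 ratio)
n(C6H8O6) in the whole flask = 5.284 × 10^-3 × 500.0/50.00 = 0.05284 mol
mass of C6H8O6 = 0.05284 × 176.12 = 9.306 g
% C6H8O6 = 9.306 / 17.39 × 100 = 53.51 %

53.51 %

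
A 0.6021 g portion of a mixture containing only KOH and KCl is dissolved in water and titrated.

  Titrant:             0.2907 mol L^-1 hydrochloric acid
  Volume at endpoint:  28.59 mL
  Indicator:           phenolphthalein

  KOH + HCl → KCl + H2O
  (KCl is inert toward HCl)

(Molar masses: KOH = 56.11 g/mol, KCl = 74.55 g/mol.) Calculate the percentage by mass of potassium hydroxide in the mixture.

77.45 %

n(HCl) = 0.02859 × 0.2907 = 8.311 × 10^-3 mol
Let x = n(KOH), y = n(KCl).
Titrant: 1x = 8.311 × 10^-3;  mass: 56.11x + 74.55y = 0.6021
Solving, x = 8.311 × 10^-3 mol, y = 1.821 × 10^-3 mol
mass of KOH = 8.311 × 10^-3 × 56.11 = 0.4663 g
% KOH = 0.4663 / 0.6021 × 100 = 77.45 %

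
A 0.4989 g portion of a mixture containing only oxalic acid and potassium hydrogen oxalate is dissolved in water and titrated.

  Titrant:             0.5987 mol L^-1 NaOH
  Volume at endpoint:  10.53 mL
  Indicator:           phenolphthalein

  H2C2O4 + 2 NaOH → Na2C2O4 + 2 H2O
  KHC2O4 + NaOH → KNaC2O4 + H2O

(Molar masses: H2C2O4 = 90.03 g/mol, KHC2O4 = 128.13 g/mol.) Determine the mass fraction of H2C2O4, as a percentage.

33.53 %

n(NaOH) = 0.01053 × 0.5987 = 6.304 × 10^-3 mol
Let x = n(H2C2O4), y = n(KHC2O4).
Titrant: 2x + 1y = 6.304 × 10^-3;  mass: 90.03x + 128.13y = 0.4989
Solving, x = 1.858 × 10^-3 mol, y = 2.588 × 10^-3 mol
mass of H2C2O4 = 1.858 × 10^-3 × 90.03 = 0.1673 g
% H2C2O4 = 0.1673 / 0.4989 × 100 = 33.53 %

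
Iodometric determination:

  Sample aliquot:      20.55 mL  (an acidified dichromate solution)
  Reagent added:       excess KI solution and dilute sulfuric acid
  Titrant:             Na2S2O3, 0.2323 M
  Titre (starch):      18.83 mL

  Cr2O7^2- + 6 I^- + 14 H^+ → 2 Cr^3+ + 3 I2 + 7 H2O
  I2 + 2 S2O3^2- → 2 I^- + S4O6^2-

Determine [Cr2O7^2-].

n(S2O3^2-) = 0.01883 × 0.2323 = 4.374 × 10^-3 mol
n(I2) = n(S2O3^2-)/2 = 2.187 × 10^-3 mol
From the 1:3 ratio, n(Cr2O7^2-) in the aliquot = 1/3 × 2.187 × 10^-3 = 7.290 × 10^-4 mol
[Cr2O7^2-] = 7.290 × 10^-4 / 0.02055 = 0.03548 mol/L

0.03548 M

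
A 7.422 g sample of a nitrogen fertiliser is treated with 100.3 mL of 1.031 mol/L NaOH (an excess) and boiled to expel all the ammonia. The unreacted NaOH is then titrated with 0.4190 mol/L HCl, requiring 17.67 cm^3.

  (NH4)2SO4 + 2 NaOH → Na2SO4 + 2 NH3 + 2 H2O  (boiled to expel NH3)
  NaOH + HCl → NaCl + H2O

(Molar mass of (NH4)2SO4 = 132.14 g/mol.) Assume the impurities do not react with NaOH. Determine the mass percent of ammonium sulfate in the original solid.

n(NaOH) added = 0.1003 × 1.031 = 0.1034 mol
n(HCl) used in back-titration = 0.01767 × 0.4190 = 7.404 × 10^-3 mol
n(NaOH) left over = 7.404 × 10^-3 mol (1:1 ratio)
n(NaOH) consumed by analyte = 0.1034 − 7.404 × 10^-3 = 0.09601 mol
From the 1:2 ratio, n((NH4)2SO4) = 1/2 × 0.09601 = 0.04800 mol
mass of (NH4)2SO4 = 0.04800 × 132.14 = 6.343 g
% (NH4)2SO4 = 6.343 / 7.422 × 100 = 85.46 %

85.46 %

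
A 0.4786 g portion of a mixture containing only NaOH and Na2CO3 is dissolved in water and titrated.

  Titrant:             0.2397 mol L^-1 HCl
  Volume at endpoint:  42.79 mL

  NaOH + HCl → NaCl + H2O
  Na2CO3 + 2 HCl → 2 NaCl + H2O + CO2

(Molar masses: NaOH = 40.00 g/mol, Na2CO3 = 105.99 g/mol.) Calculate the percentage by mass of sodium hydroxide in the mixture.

41.78 %

n(HCl) = 0.04279 × 0.2397 = 0.01026 mol
Let x = n(NaOH), y = n(Na2CO3).
Titrant: 1x + 2y = 0.01026;  mass: 40.00x + 105.99y = 0.4786
Solving, x = 4.999 × 10^-3 mol, y = 2.629 × 10^-3 mol
mass of NaOH = 4.999 × 10^-3 × 40.00 = 0.1999 g
% NaOH = 0.1999 / 0.4786 × 100 = 41.78 %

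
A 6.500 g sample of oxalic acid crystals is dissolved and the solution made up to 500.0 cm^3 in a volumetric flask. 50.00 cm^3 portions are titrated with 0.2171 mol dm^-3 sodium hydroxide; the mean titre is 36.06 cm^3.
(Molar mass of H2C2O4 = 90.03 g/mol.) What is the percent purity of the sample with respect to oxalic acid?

54.22 %

H2C2O4 + 2 NaOH → Na2C2O4 + 2 H2O
n(NaOH) per titration = 0.03606 × 0.2171 = 7.829 × 10^-3 mol
From the 1:2 ratio, n(H2C2O4) in each aliquot = 1/2 × 7.829 × 10^-3 = 3.914 × 10^-3 mol
n(H2C2O4) in the whole flask = 3.914 × 10^-3 × 500.0/50.00 = 0.03914 mol
mass of H2C2O4 = 0.03914 × 90.03 = 3.524 g
% H2C2O4 = 3.524 / 6.500 × 100 = 54.22 %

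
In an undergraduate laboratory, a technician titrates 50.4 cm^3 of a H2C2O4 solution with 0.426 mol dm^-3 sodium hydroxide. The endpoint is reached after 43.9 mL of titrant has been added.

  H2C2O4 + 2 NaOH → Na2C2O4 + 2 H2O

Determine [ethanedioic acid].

0.186 mol/L

n(NaOH) = 0.0439 L × 0.426 mol/L = 0.0187 mol
From the 1:2 mole ratio, n(H2C2O4) = 1/2 × 0.0187 = 9.35 × 10^-3 mol
[H2C2O4] = 9.35 × 10^-3 mol / 0.0504 L = 0.186 mol/L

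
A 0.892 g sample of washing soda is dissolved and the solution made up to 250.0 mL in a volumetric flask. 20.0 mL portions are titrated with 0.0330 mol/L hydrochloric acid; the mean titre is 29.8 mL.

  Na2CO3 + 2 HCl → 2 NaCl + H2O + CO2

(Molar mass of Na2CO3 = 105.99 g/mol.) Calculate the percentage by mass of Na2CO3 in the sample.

73.0 %

n(HCl) per titration = 0.0298 × 0.0330 = 9.83 × 10^-4 mol
From the 1:2 ratio, n(Na2CO3) in each aliquot = 1/2 × 9.83 × 10^-4 = 4.92 × 10^-4 mol
n(Na2CO3) in the whole flask = 4.92 × 10^-4 × 250.0/20.0 = 6.15 × 10^-3 mol
mass of Na2CO3 = 6.15 × 10^-3 × 105.99 = 0.651 g
% Na2CO3 = 0.651 / 0.892 × 100 = 73.0 %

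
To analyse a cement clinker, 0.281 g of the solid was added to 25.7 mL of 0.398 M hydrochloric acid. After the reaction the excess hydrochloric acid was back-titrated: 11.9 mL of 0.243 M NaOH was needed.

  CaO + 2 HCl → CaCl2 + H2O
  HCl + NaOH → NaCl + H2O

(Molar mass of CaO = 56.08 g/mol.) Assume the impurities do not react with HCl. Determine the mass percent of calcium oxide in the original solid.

n(HCl) added = 0.0257 × 0.398 = 0.0102 mol
n(NaOH) used in back-titration = 0.0119 × 0.243 = 2.89 × 10^-3 mol
n(HCl) left over = 2.89 × 10^-3 mol (1:1 ratio)
n(HCl) consumed by analyte = 0.0102 − 2.89 × 10^-3 = 7.34 × 10^-3 mol
From the 1:2 ratio, n(CaO) = 1/2 × 7.34 × 10^-3 = 3.67 × 10^-3 mol
mass of CaO = 3.67 × 10^-3 × 56.08 = 0.206 g
% CaO = 0.206 / 0.281 × 100 = 73.2 %

73.2 %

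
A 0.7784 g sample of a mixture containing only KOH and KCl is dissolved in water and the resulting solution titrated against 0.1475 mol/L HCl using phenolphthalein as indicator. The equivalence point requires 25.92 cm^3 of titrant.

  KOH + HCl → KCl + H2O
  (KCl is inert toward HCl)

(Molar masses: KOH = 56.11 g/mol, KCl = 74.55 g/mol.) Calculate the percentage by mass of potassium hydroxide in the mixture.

n(HCl) = 0.02592 × 0.1475 = 3.823 × 10^-3 mol
Let x = n(KOH), y = n(KCl).
Titrant: 1x = 3.823 × 10^-3;  mass: 56.11x + 74.55y = 0.7784
Solving, x = 3.823 × 10^-3 mol, y = 7.564 × 10^-3 mol
mass of KOH = 3.823 × 10^-3 × 56.11 = 0.2145 g
% KOH = 0.2145 / 0.7784 × 100 = 27.56 %

27.56 %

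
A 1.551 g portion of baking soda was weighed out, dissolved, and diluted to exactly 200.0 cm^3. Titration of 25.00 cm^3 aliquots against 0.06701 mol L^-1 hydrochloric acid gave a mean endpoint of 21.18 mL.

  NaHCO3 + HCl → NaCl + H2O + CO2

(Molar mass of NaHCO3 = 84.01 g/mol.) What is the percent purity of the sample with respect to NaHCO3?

61.50 %

n(HCl) per titration = 0.02118 × 0.06701 = 1.419 × 10^-3 mol
n(NaHCO3) in each aliquot = 1.419 × 10^-3 mol (1:1 ratio)
n(NaHCO3) in the whole flask = 1.419 × 10^-3 × 200.0/25.00 = 0.01135 mol
mass of NaHCO3 = 0.01135 × 84.01 = 0.9539 g
% NaHCO3 = 0.9539 / 1.551 × 100 = 61.50 %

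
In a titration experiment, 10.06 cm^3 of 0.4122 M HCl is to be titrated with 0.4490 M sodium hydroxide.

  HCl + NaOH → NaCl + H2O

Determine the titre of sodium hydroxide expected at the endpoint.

9.235 mL

n(HCl) = 0.01006 L × 0.4122 mol/L = 4.147 × 10^-3 mol
n(NaOH) = 4.147 × 10^-3 mol (1:1 stoichiometry)
V(NaOH) = 4.147 × 10^-3 mol / 0.4490 mol/L = 0.009235 L = 9.235 mL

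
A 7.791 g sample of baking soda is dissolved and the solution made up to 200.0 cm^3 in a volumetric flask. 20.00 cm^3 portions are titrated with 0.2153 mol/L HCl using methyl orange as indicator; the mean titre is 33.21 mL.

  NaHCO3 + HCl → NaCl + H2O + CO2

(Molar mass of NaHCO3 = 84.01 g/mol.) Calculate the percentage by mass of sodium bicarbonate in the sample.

77.10 %

n(HCl) per titration = 0.03321 × 0.2153 = 7.150 × 10^-3 mol
n(NaHCO3) in each aliquot = 7.150 × 10^-3 mol (1:1 ratio)
n(NaHCO3) in the whole flask = 7.150 × 10^-3 × 200.0/20.00 = 0.07150 mol
mass of NaHCO3 = 0.07150 × 84.01 = 6.007 g
% NaHCO3 = 6.007 / 7.791 × 100 = 77.10 %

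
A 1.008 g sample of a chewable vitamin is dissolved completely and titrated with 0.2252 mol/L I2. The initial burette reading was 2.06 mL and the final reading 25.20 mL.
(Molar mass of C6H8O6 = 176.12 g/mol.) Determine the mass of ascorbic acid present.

0.9178 g

C6H8O6 + I2 → C6H6O6 + 2 HI
n(I2) = 0.02314 L × 0.2252 mol/L = 5.211 × 10^-3 mol
n(C6H8O6) = 5.211 × 10^-3 mol (1:1 ratio)
mass of C6H8O6 = 5.211 × 10^-3 × 176.12 g/mol = 0.9178 g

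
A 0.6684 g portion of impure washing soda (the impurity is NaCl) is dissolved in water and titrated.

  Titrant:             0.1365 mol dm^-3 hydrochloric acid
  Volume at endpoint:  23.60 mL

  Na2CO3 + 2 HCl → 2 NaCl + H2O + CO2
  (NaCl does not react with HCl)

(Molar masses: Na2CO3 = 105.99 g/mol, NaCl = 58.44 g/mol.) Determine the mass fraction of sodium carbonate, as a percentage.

n(HCl) = 0.02360 × 0.1365 = 3.221 × 10^-3 mol
Let x = n(Na2CO3), y = n(NaCl).
Titrant: 2x = 3.221 × 10^-3;  mass: 105.99x + 58.44y = 0.6684
Solving, x = 1.611 × 10^-3 mol, y = 8.516 × 10^-3 mol
mass of Na2CO3 = 1.611 × 10^-3 × 105.99 = 0.1707 g
% Na2CO3 = 0.1707 / 0.6684 × 100 = 25.54 %

25.54 %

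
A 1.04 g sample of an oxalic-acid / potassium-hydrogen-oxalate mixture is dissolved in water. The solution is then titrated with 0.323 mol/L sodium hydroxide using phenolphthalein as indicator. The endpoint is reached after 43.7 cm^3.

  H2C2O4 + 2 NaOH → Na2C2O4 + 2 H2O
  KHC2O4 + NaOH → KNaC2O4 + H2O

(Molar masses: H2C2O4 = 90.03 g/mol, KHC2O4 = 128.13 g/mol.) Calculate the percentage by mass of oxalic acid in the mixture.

40.0 %

n(NaOH) = 0.0437 × 0.323 = 0.0141 mol
Let x = n(H2C2O4), y = n(KHC2O4).
Titrant: 2x + 1y = 0.0141;  mass: 90.03x + 128.13y = 1.04
Solving, x = 4.62 × 10^-3 mol, y = 4.87 × 10^-3 mol
mass of H2C2O4 = 4.62 × 10^-3 × 90.03 = 0.416 g
% H2C2O4 = 0.416 / 1.04 × 100 = 40.0 %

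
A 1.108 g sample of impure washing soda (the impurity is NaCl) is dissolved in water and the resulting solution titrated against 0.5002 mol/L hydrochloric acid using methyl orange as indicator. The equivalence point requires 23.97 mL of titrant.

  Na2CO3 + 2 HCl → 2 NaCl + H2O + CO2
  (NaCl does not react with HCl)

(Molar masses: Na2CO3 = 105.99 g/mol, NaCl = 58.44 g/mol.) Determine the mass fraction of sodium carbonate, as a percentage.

57.35 %

n(HCl) = 0.02397 × 0.5002 = 0.01199 mol
Let x = n(Na2CO3), y = n(NaCl).
Titrant: 2x = 0.01199;  mass: 105.99x + 58.44y = 1.108
Solving, x = 5.995 × 10^-3 mol, y = 8.087 × 10^-3 mol
mass of Na2CO3 = 5.995 × 10^-3 × 105.99 = 0.6354 g
% Na2CO3 = 0.6354 / 1.108 × 100 = 57.35 %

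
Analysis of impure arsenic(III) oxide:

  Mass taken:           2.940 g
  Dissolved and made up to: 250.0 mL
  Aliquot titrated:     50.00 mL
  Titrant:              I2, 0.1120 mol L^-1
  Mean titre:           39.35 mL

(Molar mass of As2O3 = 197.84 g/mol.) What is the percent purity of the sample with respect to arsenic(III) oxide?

As2O3 + 2 I2 + 2 H2O → As2O5 + 4 HI
n(I2) per titration = 0.03935 × 0.1120 = 4.407 × 10^-3 mol
From the 1:2 ratio, n(As2O3) in each aliquot = 1/2 × 4.407 × 10^-3 = 2.204 × 10^-3 mol
n(As2O3) in the whole flask = 2.204 × 10^-3 × 250.0/50.00 = 0.01102 mol
mass of As2O3 = 0.01102 × 197.84 = 2.180 g
% As2O3 = 2.180 / 2.940 × 100 = 74.14 %

74.14 %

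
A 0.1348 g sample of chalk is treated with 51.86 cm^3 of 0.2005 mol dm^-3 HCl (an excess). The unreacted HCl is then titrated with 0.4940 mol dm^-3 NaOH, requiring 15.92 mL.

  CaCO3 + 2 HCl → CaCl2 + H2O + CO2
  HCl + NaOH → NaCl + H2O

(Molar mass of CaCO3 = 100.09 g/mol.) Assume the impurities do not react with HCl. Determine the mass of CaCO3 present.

0.1268 g

n(HCl) added = 0.05186 × 0.2005 = 0.01040 mol
n(NaOH) used in back-titration = 0.01592 × 0.4940 = 7.864 × 10^-3 mol
n(HCl) left over = 7.864 × 10^-3 mol (1:1 ratio)
n(HCl) consumed by analyte = 0.01040 − 7.864 × 10^-3 = 2.533 × 10^-3 mol
From the 1:2 ratio, n(CaCO3) = 1/2 × 2.533 × 10^-3 = 1.267 × 10^-3 mol
mass of CaCO3 = 1.267 × 10^-3 × 100.09 = 0.1268 g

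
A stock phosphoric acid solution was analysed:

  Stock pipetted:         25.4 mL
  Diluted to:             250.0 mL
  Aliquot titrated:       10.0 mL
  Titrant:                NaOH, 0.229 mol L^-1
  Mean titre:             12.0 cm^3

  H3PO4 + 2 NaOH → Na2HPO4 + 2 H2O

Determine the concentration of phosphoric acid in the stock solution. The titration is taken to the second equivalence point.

1.35 mol/L

n(NaOH) = 0.0120 × 0.229 = 2.75 × 10^-3 mol
From the 1:2 ratio, n(H3PO4) in the aliquot = 1/2 × 2.75 × 10^-3 = 1.37 × 10^-3 mol
[H3PO4]_dilute = 1.37 × 10^-3 / 0.0100 = 0.137 mol/L
Dilution factor = 250.0 / 25.4 = 9.843
[H3PO4]_stock = 0.137 × 9.843 = 1.35 mol/L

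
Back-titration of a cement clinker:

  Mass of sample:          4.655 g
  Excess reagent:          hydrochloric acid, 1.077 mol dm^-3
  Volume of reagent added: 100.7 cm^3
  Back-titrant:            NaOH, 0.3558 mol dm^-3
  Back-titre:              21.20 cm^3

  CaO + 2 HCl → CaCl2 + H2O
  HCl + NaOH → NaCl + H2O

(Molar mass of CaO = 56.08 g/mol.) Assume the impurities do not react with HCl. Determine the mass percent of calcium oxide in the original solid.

60.79 %

n(HCl) added = 0.1007 × 1.077 = 0.1085 mol
n(NaOH) used in back-titration = 0.02120 × 0.3558 = 7.543 × 10^-3 mol
n(HCl) left over = 7.543 × 10^-3 mol (1:1 ratio)
n(HCl) consumed by analyte = 0.1085 − 7.543 × 10^-3 = 0.1009 mol
From the 1:2 ratio, n(CaO) = 1/2 × 0.1009 = 0.05046 mol
mass of CaO = 0.05046 × 56.08 = 2.830 g
% CaO = 2.830 / 4.655 × 100 = 60.79 %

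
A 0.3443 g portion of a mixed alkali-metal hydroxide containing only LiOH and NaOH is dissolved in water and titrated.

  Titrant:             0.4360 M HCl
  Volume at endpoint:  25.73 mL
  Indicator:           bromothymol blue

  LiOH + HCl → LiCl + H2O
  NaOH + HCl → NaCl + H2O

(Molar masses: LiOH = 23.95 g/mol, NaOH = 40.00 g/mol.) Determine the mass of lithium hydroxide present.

0.1558 g

n(HCl) = 0.02573 × 0.4360 = 0.01122 mol
Let x = n(LiOH), y = n(NaOH).
Titrant: 1x + 1y = 0.01122;  mass: 23.95x + 40.00y = 0.3443
Solving, x = 6.507 × 10^-3 mol, y = 4.712 × 10^-3 mol
mass of LiOH = 6.507 × 10^-3 × 23.95 = 0.1558 g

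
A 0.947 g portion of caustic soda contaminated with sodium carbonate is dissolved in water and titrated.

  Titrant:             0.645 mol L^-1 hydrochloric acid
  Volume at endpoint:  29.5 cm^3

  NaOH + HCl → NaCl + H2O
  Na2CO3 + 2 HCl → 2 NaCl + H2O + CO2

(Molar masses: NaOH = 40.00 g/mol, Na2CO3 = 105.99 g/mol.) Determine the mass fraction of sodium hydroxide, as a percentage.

n(HCl) = 0.0295 × 0.645 = 0.0190 mol
Let x = n(NaOH), y = n(Na2CO3).
Titrant: 1x + 2y = 0.0190;  mass: 40.00x + 105.99y = 0.947
Solving, x = 4.72 × 10^-3 mol, y = 7.15 × 10^-3 mol
mass of NaOH = 4.72 × 10^-3 × 40.00 = 0.189 g
% NaOH = 0.189 / 0.947 × 100 = 19.9 %

19.9 %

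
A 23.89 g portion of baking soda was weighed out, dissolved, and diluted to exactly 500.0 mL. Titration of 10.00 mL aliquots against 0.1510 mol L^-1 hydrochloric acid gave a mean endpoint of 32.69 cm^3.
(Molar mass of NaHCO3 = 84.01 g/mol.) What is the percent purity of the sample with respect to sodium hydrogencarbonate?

NaHCO3 + HCl → NaCl + H2O + CO2
n(HCl) per titration = 0.03269 × 0.1510 = 4.936 × 10^-3 mol
n(NaHCO3) in each aliquot = 4.936 × 10^-3 mol (1:1 ratio)
n(NaHCO3) in the whole flask = 4.936 × 10^-3 × 500.0/10.00 = 0.2468 mol
mass of NaHCO3 = 0.2468 × 84.01 = 20.73 g
% NaHCO3 = 20.73 / 23.89 × 100 = 86.79 %

86.79 %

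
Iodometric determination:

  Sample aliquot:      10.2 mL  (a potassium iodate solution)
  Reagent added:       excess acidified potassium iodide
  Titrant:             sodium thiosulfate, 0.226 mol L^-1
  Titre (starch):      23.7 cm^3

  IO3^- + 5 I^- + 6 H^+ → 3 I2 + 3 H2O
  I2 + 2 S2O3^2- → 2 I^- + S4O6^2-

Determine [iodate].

n(S2O3^2-) = 0.0237 × 0.226 = 5.36 × 10^-3 mol
n(I2) = n(S2O3^2-)/2 = 2.68 × 10^-3 mol
From the 1:3 ratio, n(IO3^-) in the aliquot = 1/3 × 2.68 × 10^-3 = 8.93 × 10^-4 mol
[IO3^-] = 8.93 × 10^-4 / 0.0102 = 0.0875 mol/L

0.0875 mol/L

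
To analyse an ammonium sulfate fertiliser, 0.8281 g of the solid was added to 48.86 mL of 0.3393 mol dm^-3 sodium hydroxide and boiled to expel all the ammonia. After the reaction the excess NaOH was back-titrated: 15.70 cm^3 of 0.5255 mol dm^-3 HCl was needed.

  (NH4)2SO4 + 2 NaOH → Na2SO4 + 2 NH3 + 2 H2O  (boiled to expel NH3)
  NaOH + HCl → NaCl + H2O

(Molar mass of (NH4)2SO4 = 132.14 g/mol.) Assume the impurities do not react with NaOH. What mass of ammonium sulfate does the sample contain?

n(NaOH) added = 0.04886 × 0.3393 = 0.01658 mol
n(HCl) used in back-titration = 0.01570 × 0.5255 = 8.250 × 10^-3 mol
n(NaOH) left over = 8.250 × 10^-3 mol (1:1 ratio)
n(NaOH) consumed by analyte = 0.01658 − 8.250 × 10^-3 = 8.328 × 10^-3 mol
From the 1:2 ratio, n((NH4)2SO4) = 1/2 × 8.328 × 10^-3 = 4.164 × 10^-3 mol
mass of (NH4)2SO4 = 4.164 × 10^-3 × 132.14 = 0.5502 g

0.5502 g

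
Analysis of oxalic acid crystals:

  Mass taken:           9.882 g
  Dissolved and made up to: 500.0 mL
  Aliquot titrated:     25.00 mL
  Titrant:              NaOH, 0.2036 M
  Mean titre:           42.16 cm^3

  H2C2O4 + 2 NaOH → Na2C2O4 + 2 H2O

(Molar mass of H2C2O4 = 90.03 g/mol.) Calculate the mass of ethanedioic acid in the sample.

7.728 g

n(NaOH) per titration = 0.04216 × 0.2036 = 8.584 × 10^-3 mol
From the 1:2 ratio, n(H2C2O4) in each aliquot = 1/2 × 8.584 × 10^-3 = 4.292 × 10^-3 mol
n(H2C2O4) in the whole flask = 4.292 × 10^-3 × 500.0/25.00 = 0.08584 mol
mass of H2C2O4 = 0.08584 × 90.03 = 7.728 g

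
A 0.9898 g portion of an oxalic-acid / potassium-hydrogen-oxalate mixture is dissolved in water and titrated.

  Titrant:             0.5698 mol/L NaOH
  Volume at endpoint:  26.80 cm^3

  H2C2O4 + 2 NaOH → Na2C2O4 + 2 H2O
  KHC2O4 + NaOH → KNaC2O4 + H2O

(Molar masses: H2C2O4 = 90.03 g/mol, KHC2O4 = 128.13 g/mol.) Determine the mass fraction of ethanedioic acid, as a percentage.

n(NaOH) = 0.02680 × 0.5698 = 0.01527 mol
Let x = n(H2C2O4), y = n(KHC2O4).
Titrant: 2x + 1y = 0.01527;  mass: 90.03x + 128.13y = 0.9898
Solving, x = 5.816 × 10^-3 mol, y = 3.638 × 10^-3 mol
mass of H2C2O4 = 5.816 × 10^-3 × 90.03 = 0.5236 g
% H2C2O4 = 0.5236 / 0.9898 × 100 = 52.90 %

52.90 %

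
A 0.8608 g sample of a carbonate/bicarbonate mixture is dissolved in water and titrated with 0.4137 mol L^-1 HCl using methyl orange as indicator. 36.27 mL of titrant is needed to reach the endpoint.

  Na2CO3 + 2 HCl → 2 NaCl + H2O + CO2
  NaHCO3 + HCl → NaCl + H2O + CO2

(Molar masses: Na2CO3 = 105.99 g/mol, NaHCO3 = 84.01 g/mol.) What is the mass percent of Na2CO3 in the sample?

n(HCl) = 0.03627 × 0.4137 = 0.01500 mol
Let x = n(Na2CO3), y = n(NaHCO3).
Titrant: 2x + 1y = 0.01500;  mass: 105.99x + 84.01y = 0.8608
Solving, x = 6.445 × 10^-3 mol, y = 2.116 × 10^-3 mol
mass of Na2CO3 = 6.445 × 10^-3 × 105.99 = 0.6831 g
% Na2CO3 = 0.6831 / 0.8608 × 100 = 79.35 %

79.35 %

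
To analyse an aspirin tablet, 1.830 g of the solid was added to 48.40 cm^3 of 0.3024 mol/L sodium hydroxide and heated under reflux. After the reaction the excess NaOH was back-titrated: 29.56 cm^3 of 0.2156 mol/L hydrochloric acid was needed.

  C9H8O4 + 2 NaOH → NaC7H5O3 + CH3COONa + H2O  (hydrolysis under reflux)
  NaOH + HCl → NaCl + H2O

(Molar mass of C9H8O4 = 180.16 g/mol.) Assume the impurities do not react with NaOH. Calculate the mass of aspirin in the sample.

n(NaOH) added = 0.04840 × 0.3024 = 0.01464 mol
n(HCl) used in back-titration = 0.02956 × 0.2156 = 6.373 × 10^-3 mol
n(NaOH) left over = 6.373 × 10^-3 mol (1:1 ratio)
n(NaOH) consumed by analyte = 0.01464 − 6.373 × 10^-3 = 8.263 × 10^-3 mol
From the 1:2 ratio, n(C9H8O4) = 1/2 × 8.263 × 10^-3 = 4.132 × 10^-3 mol
mass of C9H8O4 = 4.132 × 10^-3 × 180.16 = 0.7443 g

0.7443 g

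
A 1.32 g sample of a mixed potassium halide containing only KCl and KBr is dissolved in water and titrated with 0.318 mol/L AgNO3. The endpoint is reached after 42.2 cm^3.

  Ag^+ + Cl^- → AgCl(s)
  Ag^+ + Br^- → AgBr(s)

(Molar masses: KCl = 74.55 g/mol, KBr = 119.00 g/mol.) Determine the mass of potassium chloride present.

n(AgNO3) = 0.0422 × 0.318 = 0.0134 mol
Let x = n(KCl), y = n(KBr).
Titrant: 1x + 1y = 0.0134;  mass: 74.55x + 119.00y = 1.32
Solving, x = 6.23 × 10^-3 mol, y = 7.19 × 10^-3 mol
mass of KCl = 6.23 × 10^-3 × 74.55 = 0.464 g

0.464 g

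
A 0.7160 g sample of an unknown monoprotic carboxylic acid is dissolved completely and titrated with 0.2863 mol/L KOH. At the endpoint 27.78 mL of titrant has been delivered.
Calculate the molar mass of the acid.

90.02 g/mol

n(KOH) = 0.02778 L × 0.2863 mol/L = 7.953 × 10^-3 mol
n(HA) = 7.953 × 10^-3 mol (1:1 ratio)
M = m / n = 0.7160 g / 7.953 × 10^-3 mol = 90.02 g/mol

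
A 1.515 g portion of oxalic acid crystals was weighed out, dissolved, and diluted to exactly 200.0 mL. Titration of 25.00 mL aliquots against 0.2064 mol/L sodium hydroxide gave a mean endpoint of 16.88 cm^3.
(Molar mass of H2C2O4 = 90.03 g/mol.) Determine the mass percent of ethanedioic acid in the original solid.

82.82 %

H2C2O4 + 2 NaOH → Na2C2O4 + 2 H2O
n(NaOH) per titration = 0.01688 × 0.2064 = 3.484 × 10^-3 mol
From the 1:2 ratio, n(H2C2O4) in each aliquot = 1/2 × 3.484 × 10^-3 = 1.742 × 10^-3 mol
n(H2C2O4) in the whole flask = 1.742 × 10^-3 × 200.0/25.00 = 0.01394 mol
mass of H2C2O4 = 0.01394 × 90.03 = 1.255 g
% H2C2O4 = 1.255 / 1.515 × 100 = 82.82 %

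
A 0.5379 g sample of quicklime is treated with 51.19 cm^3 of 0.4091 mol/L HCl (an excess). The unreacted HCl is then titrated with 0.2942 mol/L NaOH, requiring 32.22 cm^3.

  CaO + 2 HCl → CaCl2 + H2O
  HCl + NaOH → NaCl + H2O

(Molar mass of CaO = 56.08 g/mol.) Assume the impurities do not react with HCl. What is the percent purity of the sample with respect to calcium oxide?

n(HCl) added = 0.05119 × 0.4091 = 0.02094 mol
n(NaOH) used in back-titration = 0.03222 × 0.2942 = 9.479 × 10^-3 mol
n(HCl) left over = 9.479 × 10^-3 mol (1:1 ratio)
n(HCl) consumed by analyte = 0.02094 − 9.479 × 10^-3 = 0.01146 mol
From the 1:2 ratio, n(CaO) = 1/2 × 0.01146 = 5.731 × 10^-3 mol
mass of CaO = 5.731 × 10^-3 × 56.08 = 0.3214 g
% CaO = 0.3214 / 0.5379 × 100 = 59.75 %

59.75 %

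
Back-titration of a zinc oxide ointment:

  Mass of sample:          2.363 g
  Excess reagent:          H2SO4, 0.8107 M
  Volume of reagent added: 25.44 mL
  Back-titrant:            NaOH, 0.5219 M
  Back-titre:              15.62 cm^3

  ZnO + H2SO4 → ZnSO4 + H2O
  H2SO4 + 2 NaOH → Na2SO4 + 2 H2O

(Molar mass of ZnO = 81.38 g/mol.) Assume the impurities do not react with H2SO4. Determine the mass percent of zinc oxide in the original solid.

56.99 %

n(H2SO4) added = 0.02544 × 0.8107 = 0.02062 mol
n(NaOH) used in back-titration = 0.01562 × 0.5219 = 8.152 × 10^-3 mol
From the 1:2 ratio, n(H2SO4) left over = 1/2 × 8.152 × 10^-3 = 4.076 × 10^-3 mol
n(H2SO4) consumed by analyte = 0.02062 − 4.076 × 10^-3 = 0.01655 mol
n(ZnO) = 0.01655 mol (1:1 ratio)
mass of ZnO = 0.01655 × 81.38 = 1.347 g
% ZnO = 1.347 / 2.363 × 100 = 56.99 %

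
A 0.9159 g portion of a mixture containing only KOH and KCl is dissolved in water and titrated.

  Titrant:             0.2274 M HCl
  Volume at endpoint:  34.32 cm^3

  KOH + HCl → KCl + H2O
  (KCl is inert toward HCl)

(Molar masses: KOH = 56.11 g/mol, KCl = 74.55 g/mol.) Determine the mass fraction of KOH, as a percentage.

47.81 %

n(HCl) = 0.03432 × 0.2274 = 7.804 × 10^-3 mol
Let x = n(KOH), y = n(KCl).
Titrant: 1x = 7.804 × 10^-3;  mass: 56.11x + 74.55y = 0.9159
Solving, x = 7.804 × 10^-3 mol, y = 6.412 × 10^-3 mol
mass of KOH = 7.804 × 10^-3 × 56.11 = 0.4379 g
% KOH = 0.4379 / 0.9159 × 100 = 47.81 %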